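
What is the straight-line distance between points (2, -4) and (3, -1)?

√(Σ(x_i - y_i)²) = √((2 - 3)² + (-4 - (-1))²)
= √((-1)² + (-3)²) = √(1 + 9) = √10 ≈ 3.1623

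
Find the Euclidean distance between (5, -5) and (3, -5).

√(Σ(x_i - y_i)²) = √((5 - 3)² + (-5 - (-5))²)
= √(2² + 0²) = √(4 + 0) = √4 = 2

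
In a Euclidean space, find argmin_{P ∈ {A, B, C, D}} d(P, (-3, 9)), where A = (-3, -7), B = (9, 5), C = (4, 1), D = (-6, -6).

Distances: d(A) = 16, d(B) ≈ 12.6491, d(C) ≈ 10.6301, d(D) ≈ 15.2971. Nearest: C = (4, 1) with distance 10.6301.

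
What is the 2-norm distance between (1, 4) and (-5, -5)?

(Σ|x_i - y_i|^2)^(1/2) = (|1 - (-5)|^2 + |4 - (-5)|^2)^(1/2)
= (6^2 + 9^2)^(1/2) = (36 + 81)^(1/2) = (117)^(1/2) ≈ 10.8167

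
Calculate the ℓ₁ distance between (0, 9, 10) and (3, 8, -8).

Σ|x_i - y_i| = |0 - 3| + |9 - 8| + |10 - (-8)| = 3 + 1 + 18 = 22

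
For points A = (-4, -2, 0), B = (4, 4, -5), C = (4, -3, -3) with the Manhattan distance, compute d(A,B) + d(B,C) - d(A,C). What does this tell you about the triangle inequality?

d(A,B) = 8 + 6 + 5 = 19, d(B,C) = 0 + 7 + 2 = 9, d(A,C) = 8 + 1 + 3 = 12.
d(A,B) + d(B,C) - d(A,C) = 19 + 9 - 12 = 28 - 12 = 16. This is ≥ 0, so the triangle inequality holds for these points.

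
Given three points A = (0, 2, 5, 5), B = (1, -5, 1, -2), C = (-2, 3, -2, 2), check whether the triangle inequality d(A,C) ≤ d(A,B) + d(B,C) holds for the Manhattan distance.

d(A,B) = 1 + 7 + 4 + 7 = 19, d(B,C) = 3 + 8 + 3 + 4 = 18, d(A,C) = 2 + 1 + 7 + 3 = 13.
d(A,C) = 13 ≤ 19 + 18 = 37. Triangle inequality is satisfied.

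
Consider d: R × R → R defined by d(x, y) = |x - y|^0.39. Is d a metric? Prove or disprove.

Yes. With 0 < p = 0.39 ≤ 1, d(x,y) = |x-y|^0.39 is a metric on R. Non-negativity and symmetry are immediate; |x-y|^0.39 = 0 ⟺ |x-y| = 0 ⟺ x = y. For the triangle inequality, the function t ↦ t^0.39 is subadditive on [0,∞) when p ≤ 1, so |x-z|^0.39 ≤ (|x-y| + |y-z|)^0.39 ≤ |x-y|^0.39 + |y-z|^0.39.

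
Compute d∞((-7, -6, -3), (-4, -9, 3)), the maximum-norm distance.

max(|x_i - y_i|) = max(|-7 - (-4)|, |-6 - (-9)|, |-3 - 3|) = max(3, 3, 6) = 6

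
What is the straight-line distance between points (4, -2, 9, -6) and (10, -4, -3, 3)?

√(Σ(x_i - y_i)²) = √((4 - 10)² + (-2 - (-4))² + (9 - (-3))² + (-6 - 3)²)
= √((-6)² + 2² + 12² + (-9)²) = √(36 + 4 + 144 + 81) = √265 ≈ 16.2788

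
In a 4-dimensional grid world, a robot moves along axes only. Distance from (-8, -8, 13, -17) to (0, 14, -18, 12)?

Σ|x_i - y_i| = |-8 - 0| + |-8 - 14| + |13 - (-18)| + |-17 - 12| = 8 + 22 + 31 + 29 = 90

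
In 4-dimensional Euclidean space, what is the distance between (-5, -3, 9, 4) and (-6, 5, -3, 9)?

√(Σ(x_i - y_i)²) = √((-5 - (-6))² + (-3 - 5)² + (9 - (-3))² + (4 - 9)²)
= √(1² + (-8)² + 12² + (-5)²) = √(1 + 64 + 144 + 25) = √234 ≈ 15.2971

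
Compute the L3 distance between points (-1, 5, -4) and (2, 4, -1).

(Σ|x_i - y_i|^3)^(1/3) = (|-1 - 2|^3 + |5 - 4|^3 + |-4 - (-1)|^3)^(1/3)
= (3^3 + 1^3 + 3^3)^(1/3) = (27 + 1 + 27)^(1/3) = (55)^(1/3) ≈ 3.803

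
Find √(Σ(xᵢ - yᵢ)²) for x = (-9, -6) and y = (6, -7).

√(Σ(x_i - y_i)²) = √((-9 - 6)² + (-6 - (-7))²)
= √((-15)² + 1²) = √(225 + 1) = √226 ≈ 15.0333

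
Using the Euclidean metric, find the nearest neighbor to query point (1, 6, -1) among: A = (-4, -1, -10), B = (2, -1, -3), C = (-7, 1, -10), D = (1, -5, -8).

Distances: d(A) ≈ 12.4499, d(B) ≈ 7.3485, d(C) ≈ 13.0384, d(D) ≈ 13.0384. Nearest: B = (2, -1, -3) with distance 7.3485.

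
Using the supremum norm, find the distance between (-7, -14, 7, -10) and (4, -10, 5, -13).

max(|x_i - y_i|) = max(|-7 - 4|, |-14 - (-10)|, |7 - 5|, |-10 - (-13)|) = max(11, 4, 2, 3) = 11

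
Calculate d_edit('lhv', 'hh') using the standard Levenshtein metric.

Let D[i][j] be the edit distance between the first i characters of 'lhv' and the first j characters of 'hh', with D[i][0] = i, D[0][j] = j, and D[i][j] = D[i-1][j-1] if the characters match, else 1 + min(D[i-1][j], D[i][j-1], D[i-1][j-1]). Filling the table (rows: prefixes of 'lhv', columns: prefixes of 'hh'):
     ε  h  h
  ε  0  1  2
  l  1  1  2
  h  2  1  1
  v  3  2  2
The bottom-right entry gives D[3][2] = 2, so no sequence of fewer than 2 edits works. Backtracking through the table gives one optimal edit sequence (2 edits):
  lhv → hv (del l @1)
  hv → hh (sub v→h @2)
Edit distance = 2.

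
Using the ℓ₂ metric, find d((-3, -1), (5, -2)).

√(Σ(x_i - y_i)²) = √((-3 - 5)² + (-1 - (-2))²)
= √((-8)² + 1²) = √(64 + 1) = √65 ≈ 8.0623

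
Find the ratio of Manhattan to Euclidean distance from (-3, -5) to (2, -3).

L1 = |-3 - 2| + |-5 - (-3)| = 5 + 2 = 7
L2 = √(5² + 2²) = √29 ≈ 5.3852
L1 ≥ L2 always (equality iff movement is along one axis); L1 > L2 here.
Ratio L1/L2 = 7/√29 ≈ 1.2999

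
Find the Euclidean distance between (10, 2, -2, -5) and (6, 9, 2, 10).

√(Σ(x_i - y_i)²) = √((10 - 6)² + (2 - 9)² + (-2 - 2)² + (-5 - 10)²)
= √(4² + (-7)² + (-4)² + (-15)²) = √(16 + 49 + 16 + 225) = √306 ≈ 17.4929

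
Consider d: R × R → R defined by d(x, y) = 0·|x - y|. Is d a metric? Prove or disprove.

No. With c = 0, d(x,y) = 0 for all x, y. This fails identity of indiscernibles: d(3, 6) = 0 but 3 ≠ 6.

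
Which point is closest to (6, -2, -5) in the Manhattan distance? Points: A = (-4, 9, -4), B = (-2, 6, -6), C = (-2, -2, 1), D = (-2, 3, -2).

Distances: d(A) = 22, d(B) = 17, d(C) = 14, d(D) = 16. Nearest: C = (-2, -2, 1) with distance 14.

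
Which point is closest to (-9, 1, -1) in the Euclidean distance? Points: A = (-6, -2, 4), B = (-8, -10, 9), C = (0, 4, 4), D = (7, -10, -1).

Distances: d(A) ≈ 6.5574, d(B) ≈ 14.8997, d(C) ≈ 10.7238, d(D) ≈ 19.4165. Nearest: A = (-6, -2, 4) with distance 6.5574.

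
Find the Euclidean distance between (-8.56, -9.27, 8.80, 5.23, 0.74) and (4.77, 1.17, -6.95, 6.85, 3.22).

√(Σ(x_i - y_i)²) = √((-8.56 - 4.77)² + (-9.27 - 1.17)² + (8.8 - (-6.95))² + (5.23 - 6.85)² + (0.74 - 3.22)²)
= √((-13.33)² + (-10.44)² + 15.75² + (-1.62)² + (-2.48)²) = √(177.6889 + 108.9936 + 248.0625 + 2.6244 + 6.1504) = √543.5198 ≈ 23.3135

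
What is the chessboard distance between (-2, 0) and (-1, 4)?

max(|x_i - y_i|) = max(|-2 - (-1)|, |0 - 4|) = max(1, 4) = 4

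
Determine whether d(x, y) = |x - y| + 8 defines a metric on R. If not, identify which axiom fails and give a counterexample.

No. d fails identity of indiscernibles (specifically d(x,x) = 0): d(-1, -1) = |-1 - (-1)| + 8 = 0 + 8 = 8 ≠ 0.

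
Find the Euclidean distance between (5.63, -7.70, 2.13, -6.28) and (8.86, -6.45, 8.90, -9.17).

√(Σ(x_i - y_i)²) = √((5.63 - 8.86)² + (-7.7 - (-6.45))² + (2.13 - 8.9)² + (-6.28 - (-9.17))²)
= √((-3.23)² + (-1.25)² + (-6.77)² + 2.89²) = √(10.4329 + 1.5625 + 45.8329 + 8.3521) = √66.1804 ≈ 8.1351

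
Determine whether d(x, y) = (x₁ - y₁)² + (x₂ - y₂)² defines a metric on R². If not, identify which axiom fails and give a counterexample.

No. The squared Euclidean distance fails the triangle inequality. Counterexample: x = (0, 0), y = (1, 5), z = (2, 10). d(x,z) = 2² + 10² = 104, but d(x,y) + d(y,z) = (1² + 5²) + (1² + 5²) = 26 + 26 = 52. Since 104 > 52, the triangle inequality is violated. (Note: √d, the ordinary Euclidean distance, IS a metric.)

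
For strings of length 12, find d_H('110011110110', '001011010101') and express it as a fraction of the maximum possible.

Differing positions: 1, 2, 3, 7, 11, 12. Hamming distance = 6. The maximum possible Hamming distance for length-12 strings is 12, so d_H/12 = 6/12 = 0.5.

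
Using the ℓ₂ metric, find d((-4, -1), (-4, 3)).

√(Σ(x_i - y_i)²) = √((-4 - (-4))² + (-1 - 3)²)
= √(0² + (-4)²) = √(0 + 16) = √16 = 4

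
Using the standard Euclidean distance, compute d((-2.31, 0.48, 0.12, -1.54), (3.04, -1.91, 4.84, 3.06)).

(Σ|x_i - y_i|^2)^(1/2) = (|-2.31 - 3.04|^2 + |0.48 - (-1.91)|^2 + |0.12 - 4.84|^2 + |-1.54 - 3.06|^2)^(1/2)
= (5.35^2 + 2.39^2 + 4.72^2 + 4.6^2)^(1/2) = (28.6225 + 5.7121 + 22.2784 + 21.16)^(1/2) = (77.773)^(1/2) ≈ 8.8189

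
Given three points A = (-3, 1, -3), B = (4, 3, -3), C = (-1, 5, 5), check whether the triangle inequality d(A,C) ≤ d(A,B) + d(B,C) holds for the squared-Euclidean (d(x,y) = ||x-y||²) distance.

d(A,B) = 7² + 2² + 0² = 53, d(B,C) = 5² + 2² + 8² = 93, d(A,C) = 2² + 4² + 8² = 84.
d(A,C) = 84 ≤ 53 + 93 = 146. Triangle inequality is satisfied.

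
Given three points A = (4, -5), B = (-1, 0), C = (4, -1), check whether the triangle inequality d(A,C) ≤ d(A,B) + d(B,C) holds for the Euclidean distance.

d(A,B) = √(5² + 5²) = √50 ≈ 7.0711, d(B,C) = √(5² + 1²) = √26 ≈ 5.099, d(A,C) = √(0² + 4²) = √16 = 4.
d(A,C) = 4 ≤ 7.0711 + 5.099 = 12.1701. Triangle inequality is satisfied.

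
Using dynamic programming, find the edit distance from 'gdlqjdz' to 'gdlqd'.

Let D[i][j] be the edit distance between the first i characters of 'gdlqjdz' and the first j characters of 'gdlqd', with D[i][0] = i, D[0][j] = j, and D[i][j] = D[i-1][j-1] if the characters match, else 1 + min(D[i-1][j], D[i][j-1], D[i-1][j-1]). Filling the table (rows: prefixes of 'gdlqjdz', columns: prefixes of 'gdlqd'):
     ε  g  d  l  q  d
  ε  0  1  2  3  4  5
  g  1  0  1  2  3  4
  d  2  1  0  1  2  3
  l  3  2  1  0  1  2
  q  4  3  2  1  0  1
  j  5  4  3  2  1  1
  d  6  5  4  3  2  1
  z  7  6  5  4  3  2
The bottom-right entry gives D[7][5] = 2, so no sequence of fewer than 2 edits works. Backtracking through the table gives one optimal edit sequence (2 edits):
  gdlqjdz → gdlqdz (del j @5)
  gdlqdz → gdlqd (del z @6)
Edit distance = 2.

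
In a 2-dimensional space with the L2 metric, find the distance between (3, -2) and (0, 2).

(Σ|x_i - y_i|^2)^(1/2) = (|3 - 0|^2 + |-2 - 2|^2)^(1/2)
= (3^2 + 4^2)^(1/2) = (9 + 16)^(1/2) = (25)^(1/2) = 5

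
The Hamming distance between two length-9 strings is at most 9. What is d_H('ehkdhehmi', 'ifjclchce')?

Differing positions: 1, 2, 3, 4, 5, 6, 8, 9. Hamming distance = 8. The maximum possible Hamming distance for length-9 strings is 9, so d_H/9 = 8/9 ≈ 0.8889.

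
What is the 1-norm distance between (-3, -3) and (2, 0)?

Σ|x_i - y_i| = |-3 - 2| + |-3 - 0| = 5 + 3 = 8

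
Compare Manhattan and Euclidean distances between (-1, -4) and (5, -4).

L1 = |-1 - 5| + |-4 - (-4)| = 6 + 0 = 6
L2 = √(6² + 0²) = √36 = 6
L1 ≥ L2 always (equality iff movement is along one axis); L1 = L2 here (movement is along a single axis).
Ratio L1/L2 = 6/6 = 1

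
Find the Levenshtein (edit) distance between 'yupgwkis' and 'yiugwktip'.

Let D[i][j] be the edit distance between the first i characters of 'yupgwkis' and the first j characters of 'yiugwktip', with D[i][0] = i, D[0][j] = j, and D[i][j] = D[i-1][j-1] if the characters match, else 1 + min(D[i-1][j], D[i][j-1], D[i-1][j-1]). Filling the table (rows: prefixes of 'yupgwkis', columns: prefixes of 'yiugwktip'):
     ε  y  i  u  g  w  k  t  i  p
  ε  0  1  2  3  4  5  6  7  8  9
  y  1  0  1  2  3  4  5  6  7  8
  u  2  1  1  1  2  3  4  5  6  7
  p  3  2  2  2  2  3  4  5  6  6
  g  4  3  3  3  2  3  4  5  6  7
  w  5  4  4  4  3  2  3  4  5  6
  k  6  5  5  5  4  3  2  3  4  5
  i  7  6  5  6  5  4  3  3  3  4
  s  8  7  6  6  6  5  4  4  4  4
The bottom-right entry gives D[8][9] = 4, so no sequence of fewer than 4 edits works. Backtracking through the table gives one optimal edit sequence (4 edits):
  yupgwkis → yipgwkis (sub u→i @2)
  yipgwkis → yiugwkis (sub p→u @3)
  yiugwkis → yiugwktis (ins t @7)
  yiugwktis → yiugwktip (sub s→p @9)
Edit distance = 4.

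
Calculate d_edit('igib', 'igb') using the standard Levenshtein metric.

Let D[i][j] be the edit distance between the first i characters of 'igib' and the first j characters of 'igb', with D[i][0] = i, D[0][j] = j, and D[i][j] = D[i-1][j-1] if the characters match, else 1 + min(D[i-1][j], D[i][j-1], D[i-1][j-1]). Filling the table (rows: prefixes of 'igib', columns: prefixes of 'igb'):
     ε  i  g  b
  ε  0  1  2  3
  i  1  0  1  2
  g  2  1  0  1
  i  3  2  1  1
  b  4  3  2  1
The bottom-right entry gives D[4][3] = 1, so no sequence of fewer than 1 edit works. Backtracking through the table gives one optimal edit sequence (1 edit):
  igib → igb (del i @3)
Edit distance = 1.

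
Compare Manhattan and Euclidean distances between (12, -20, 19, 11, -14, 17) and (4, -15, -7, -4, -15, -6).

L1 = |12 - 4| + |-20 - (-15)| + |19 - (-7)| + |11 - (-4)| + |-14 - (-15)| + |17 - (-6)| = 8 + 5 + 26 + 15 + 1 + 23 = 78
L2 = √(8² + 5² + 26² + 15² + 1² + 23²) = √1520 ≈ 38.9872
L1 ≥ L2 always (equality iff movement is along one axis); L1 > L2 here.
Ratio L1/L2 = 78/√1520 ≈ 2.0007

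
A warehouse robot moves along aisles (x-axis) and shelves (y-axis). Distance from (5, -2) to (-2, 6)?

Σ|x_i - y_i| = |5 - (-2)| + |-2 - 6| = 7 + 8 = 15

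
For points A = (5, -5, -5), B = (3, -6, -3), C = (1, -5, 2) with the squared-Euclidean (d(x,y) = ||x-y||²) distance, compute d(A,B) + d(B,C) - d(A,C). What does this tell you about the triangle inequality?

d(A,B) = 2² + 1² + 2² = 9, d(B,C) = 2² + 1² + 5² = 30, d(A,C) = 4² + 0² + 7² = 65.
d(A,B) + d(B,C) - d(A,C) = 9 + 30 - 65 = 39 - 65 = -26. This is < 0, so the triangle inequality FAILS for these points (squared-Euclidean is not a metric).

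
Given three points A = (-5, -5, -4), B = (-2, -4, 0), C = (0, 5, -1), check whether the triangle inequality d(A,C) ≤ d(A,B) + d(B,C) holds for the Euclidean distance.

d(A,B) = √(3² + 1² + 4²) = √26 ≈ 5.099, d(B,C) = √(2² + 9² + 1²) = √86 ≈ 9.2736, d(A,C) = √(5² + 10² + 3²) = √134 ≈ 11.5758.
d(A,C) ≈ 11.5758 ≤ 5.099 + 9.2736 = 14.3726. Triangle inequality is satisfied.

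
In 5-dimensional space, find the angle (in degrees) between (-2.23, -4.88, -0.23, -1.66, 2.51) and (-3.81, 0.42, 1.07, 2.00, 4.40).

With u = (-2.23, -4.88, -0.23, -1.66, 2.51), v = (-3.81, 0.42, 1.07, 2.00, 4.40):
u·v = (-2.23)·(-3.81) + (-4.88)·0.42 + (-0.23)·1.07 + (-1.66)·2 + 2.51·4.4 = 8.4963 + (-2.0496) + (-0.2461) + (-3.32) + 11.044 = 13.9246.
|u| = √((-2.23)² + (-4.88)² + (-0.23)² + (-1.66)² + 2.51²) = √(4.9729 + 23.8144 + 0.0529 + 2.7556 + 6.3001) = √37.8959, |v| = √((-3.81)² + 0.42² + 1.07² + 2² + 4.4²) = √(14.5161 + 0.1764 + 1.1449 + 4 + 19.36) = √39.1974.
cos θ = (u·v)/(|u||v|) = 13.9246/(√37.8959·√39.1974) ≈ 0.361292
θ = arccos(0.361292) ≈ 68.82°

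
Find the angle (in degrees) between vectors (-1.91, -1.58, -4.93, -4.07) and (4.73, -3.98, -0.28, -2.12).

With u = (-1.91, -1.58, -4.93, -4.07), v = (4.73, -3.98, -0.28, -2.12):
u·v = (-1.91)·4.73 + (-1.58)·(-3.98) + (-4.93)·(-0.28) + (-4.07)·(-2.12) = (-9.0343) + 6.2884 + 1.3804 + 8.6284 = 7.2629.
|u| = √((-1.91)² + (-1.58)² + (-4.93)² + (-4.07)²) = √(3.6481 + 2.4964 + 24.3049 + 16.5649) = √47.0143, |v| = √(4.73² + (-3.98)² + (-0.28)² + (-2.12)²) = √(22.3729 + 15.8404 + 0.0784 + 4.4944) = √42.7861.
cos θ = (u·v)/(|u||v|) = 7.2629/(√47.0143·√42.7861) ≈ 0.161936
θ = arccos(0.161936) ≈ 80.68°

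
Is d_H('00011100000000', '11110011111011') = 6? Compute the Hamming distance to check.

Differing positions: 1, 2, 3, 5, 6, 7, 8, 9, 10, 11, 13, 14. Hamming distance = 12, so the claim that d_H = 6 is false.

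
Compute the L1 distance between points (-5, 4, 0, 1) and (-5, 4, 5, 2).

Σ|x_i - y_i| = |-5 - (-5)| + |4 - 4| + |0 - 5| + |1 - 2| = 0 + 0 + 5 + 1 = 6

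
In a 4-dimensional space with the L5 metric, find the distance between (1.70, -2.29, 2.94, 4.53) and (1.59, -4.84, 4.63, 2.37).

(Σ|x_i - y_i|^5)^(1/5) = (|1.7 - 1.59|^5 + |-2.29 - (-4.84)|^5 + |2.94 - 4.63|^5 + |4.53 - 2.37|^5)^(1/5)
= (0.11^5 + 2.55^5 + 1.69^5 + 2.16^5)^(1/5) ≈ (0 + 107.8204 + 13.7858 + 47.0185)^(1/5) = (168.6247)^(1/5) ≈ 2.7886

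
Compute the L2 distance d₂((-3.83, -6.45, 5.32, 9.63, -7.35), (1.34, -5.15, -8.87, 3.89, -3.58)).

√(Σ(x_i - y_i)²) = √((-3.83 - 1.34)² + (-6.45 - (-5.15))² + (5.32 - (-8.87))² + (9.63 - 3.89)² + (-7.35 - (-3.58))²)
= √((-5.17)² + (-1.3)² + 14.19² + 5.74² + (-3.77)²) = √(26.7289 + 1.69 + 201.3561 + 32.9476 + 14.2129) = √276.9355 ≈ 16.6414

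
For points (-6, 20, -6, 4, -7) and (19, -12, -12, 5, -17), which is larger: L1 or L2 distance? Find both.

L1 = |-6 - 19| + |20 - (-12)| + |-6 - (-12)| + |4 - 5| + |-7 - (-17)| = 25 + 32 + 6 + 1 + 10 = 74
L2 = √(25² + 32² + 6² + 1² + 10²) = √1786 ≈ 42.2611
L1 ≥ L2 always (equality iff movement is along one axis); L1 > L2 here.
Ratio L1/L2 = 74/√1786 ≈ 1.751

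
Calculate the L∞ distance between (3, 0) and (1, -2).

max(|x_i - y_i|) = max(|3 - 1|, |0 - (-2)|) = max(2, 2) = 2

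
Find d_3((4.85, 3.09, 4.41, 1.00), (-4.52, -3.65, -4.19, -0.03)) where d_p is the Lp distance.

(Σ|x_i - y_i|^3)^(1/3) = (|4.85 - (-4.52)|^3 + |3.09 - (-3.65)|^3 + |4.41 - (-4.19)|^3 + |1 - (-0.03)|^3)^(1/3)
= (9.37^3 + 6.74^3 + 8.6^3 + 1.03^3)^(1/3) ≈ (822.657 + 306.182 + 636.056 + 1.0927)^(1/3) = (1765.9877)^(1/3) ≈ 12.0873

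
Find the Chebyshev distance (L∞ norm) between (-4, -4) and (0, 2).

max(|x_i - y_i|) = max(|-4 - 0|, |-4 - 2|) = max(4, 6) = 6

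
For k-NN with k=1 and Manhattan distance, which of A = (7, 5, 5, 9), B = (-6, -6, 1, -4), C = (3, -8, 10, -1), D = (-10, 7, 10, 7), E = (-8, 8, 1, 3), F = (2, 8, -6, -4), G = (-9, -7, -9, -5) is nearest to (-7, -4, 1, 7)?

Distances: d(A) = 29, d(B) = 14, d(C) = 31, d(D) = 23, d(E) = 17, d(F) = 39, d(G) = 27. Nearest: B = (-6, -6, 1, -4) with distance 14.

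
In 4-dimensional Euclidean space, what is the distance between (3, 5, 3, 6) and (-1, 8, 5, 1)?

√(Σ(x_i - y_i)²) = √((3 - (-1))² + (5 - 8)² + (3 - 5)² + (6 - 1)²)
= √(4² + (-3)² + (-2)² + 5²) = √(16 + 9 + 4 + 25) = √54 ≈ 7.3485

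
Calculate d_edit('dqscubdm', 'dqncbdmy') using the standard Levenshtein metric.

Let D[i][j] be the edit distance between the first i characters of 'dqscubdm' and the first j characters of 'dqncbdmy', with D[i][0] = i, D[0][j] = j, and D[i][j] = D[i-1][j-1] if the characters match, else 1 + min(D[i-1][j], D[i][j-1], D[i-1][j-1]). Filling the table (rows: prefixes of 'dqscubdm', columns: prefixes of 'dqncbdmy'):
     ε  d  q  n  c  b  d  m  y
  ε  0  1  2  3  4  5  6  7  8
  d  1  0  1  2  3  4  5  6  7
  q  2  1  0  1  2  3  4  5  6
  s  3  2  1  1  2  3  4  5  6
  c  4  3  2  2  1  2  3  4  5
  u  5  4  3  3  2  2  3  4  5
  b  6  5  4  4  3  2  3  4  5
  d  7  6  5  5  4  3  2  3  4
  m  8  7  6  6  5  4  3  2  3
The bottom-right entry gives D[8][8] = 3, so no sequence of fewer than 3 edits works. Backtracking through the table gives one optimal edit sequence (3 edits):
  dqscubdm → dqncubdm (sub s→n @3)
  dqncubdm → dqncbdm (del u @5)
  dqncbdm → dqncbdmy (ins y @8)
Edit distance = 3.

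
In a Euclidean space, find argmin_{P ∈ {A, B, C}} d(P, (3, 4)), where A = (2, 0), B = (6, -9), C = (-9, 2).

Distances: d(A) ≈ 4.1231, d(B) ≈ 13.3417, d(C) ≈ 12.1655. Nearest: A = (2, 0) with distance 4.1231.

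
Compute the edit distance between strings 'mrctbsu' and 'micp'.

Let D[i][j] be the edit distance between the first i characters of 'mrctbsu' and the first j characters of 'micp', with D[i][0] = i, D[0][j] = j, and D[i][j] = D[i-1][j-1] if the characters match, else 1 + min(D[i-1][j], D[i][j-1], D[i-1][j-1]). Filling the table (rows: prefixes of 'mrctbsu', columns: prefixes of 'micp'):
     ε  m  i  c  p
  ε  0  1  2  3  4
  m  1  0  1  2  3
  r  2  1  1  2  3
  c  3  2  2  1  2
  t  4  3  3  2  2
  b  5  4  4  3  3
  s  6  5  5  4  4
  u  7  6  6  5  5
The bottom-right entry gives D[7][4] = 5, so no sequence of fewer than 5 edits works. Backtracking through the table gives one optimal edit sequence (5 edits):
  mrctbsu → mictbsu (sub r→i @2)
  mictbsu → micbsu (del t @4)
  micbsu → micsu (del b @4)
  micsu → micu (del s @4)
  micu → micp (sub u→p @4)
Edit distance = 5.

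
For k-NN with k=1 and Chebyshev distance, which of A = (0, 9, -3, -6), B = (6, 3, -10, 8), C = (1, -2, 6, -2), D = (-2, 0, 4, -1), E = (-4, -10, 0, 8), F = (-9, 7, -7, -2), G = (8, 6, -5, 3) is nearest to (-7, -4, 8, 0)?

Distances: d(A) = 13, d(B) = 18, d(C) = 8, d(D) = 5, d(E) = 8, d(F) = 15, d(G) = 15. Nearest: D = (-2, 0, 4, -1) with distance 5.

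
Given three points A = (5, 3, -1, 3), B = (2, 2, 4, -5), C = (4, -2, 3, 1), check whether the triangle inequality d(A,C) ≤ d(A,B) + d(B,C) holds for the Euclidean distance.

d(A,B) = √(3² + 1² + 5² + 8²) = √99 ≈ 9.9499, d(B,C) = √(2² + 4² + 1² + 6²) = √57 ≈ 7.5498, d(A,C) = √(1² + 5² + 4² + 2²) = √46 ≈ 6.7823.
d(A,C) ≈ 6.7823 ≤ 9.9499 + 7.5498 = 17.4997. Triangle inequality is satisfied.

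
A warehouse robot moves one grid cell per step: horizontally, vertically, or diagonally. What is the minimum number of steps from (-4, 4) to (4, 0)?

max(|x_i - y_i|) = max(|-4 - 4|, |4 - 0|) = max(8, 4) = 8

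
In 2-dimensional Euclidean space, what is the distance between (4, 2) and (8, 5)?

√(Σ(x_i - y_i)²) = √((4 - 8)² + (2 - 5)²)
= √((-4)² + (-3)²) = √(16 + 9) = √25 = 5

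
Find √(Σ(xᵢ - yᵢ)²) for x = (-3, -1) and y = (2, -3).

√(Σ(x_i - y_i)²) = √((-3 - 2)² + (-1 - (-3))²)
= √((-5)² + 2²) = √(25 + 4) = √29 ≈ 5.3852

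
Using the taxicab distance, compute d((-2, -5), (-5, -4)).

Σ|x_i - y_i| = |-2 - (-5)| + |-5 - (-4)| = 3 + 1 = 4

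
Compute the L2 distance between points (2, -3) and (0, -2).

(Σ|x_i - y_i|^2)^(1/2) = (|2 - 0|^2 + |-3 - (-2)|^2)^(1/2)
= (2^2 + 1^2)^(1/2) = (4 + 1)^(1/2) = (5)^(1/2) ≈ 2.2361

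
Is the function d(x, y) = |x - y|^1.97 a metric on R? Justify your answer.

No. d(x,y) = |x-y|^1.97 fails the triangle inequality since p = 1.97 > 1. Counterexample: x = 3, y = 4, z = 7. d(x,z) = |3 - 7|^1.97 = 4^1.97 ≈ 15.3482, but d(x,y) + d(y,z) = 1^1.97 + 3^1.97 ≈ 1 + 8.7082 = 9.7082. Since 15.3482 > 9.7082, the triangle inequality is violated.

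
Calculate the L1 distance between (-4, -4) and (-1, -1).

Σ|x_i - y_i| = |-4 - (-1)| + |-4 - (-1)| = 3 + 3 = 6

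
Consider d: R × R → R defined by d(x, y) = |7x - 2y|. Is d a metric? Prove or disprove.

No. d fails symmetry: d(4, 3) = |7·4 - 2·3| = |22| = 22, but d(3, 4) = |7·3 - 2·4| = |13| = 13. Since 22 ≠ 13, d(x,y) ≠ d(y,x) in general.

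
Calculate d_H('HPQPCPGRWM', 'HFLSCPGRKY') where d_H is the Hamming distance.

Differing positions: 2, 3, 4, 9, 10. Hamming distance = 5.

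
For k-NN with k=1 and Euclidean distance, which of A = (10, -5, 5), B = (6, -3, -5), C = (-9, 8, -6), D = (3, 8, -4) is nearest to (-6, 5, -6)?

Distances: d(A) ≈ 21.8403, d(B) ≈ 14.4568, d(C) ≈ 4.2426, d(D) ≈ 9.6954. Nearest: C = (-9, 8, -6) with distance 4.2426.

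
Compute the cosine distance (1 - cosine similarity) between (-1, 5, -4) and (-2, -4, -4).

With u = (-1, 5, -4), v = (-2, -4, -4):
u·v = (-1)·(-2) + 5·(-4) + (-4)·(-4) = 2 + (-20) + 16 = -2.
|u| = √((-1)² + 5² + (-4)²) = √42, |v| = √((-2)² + (-4)² + (-4)²) = √36, so |u||v| = √(42·36) = √1512.
cos θ = (u·v)/(|u||v|) = -2/√1512 ≈ -0.0514
Cosine distance = 1 - cos θ ≈ 1 - (-0.0514) = 1.0514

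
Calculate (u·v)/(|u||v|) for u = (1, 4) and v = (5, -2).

With u = (1, 4), v = (5, -2):
u·v = 1·5 + 4·(-2) = 5 + (-8) = -3.
|u| = √(1² + 4²) = √17, |v| = √(5² + (-2)²) = √29, so |u||v| = √(17·29) = √493.
cos θ = (u·v)/(|u||v|) = -3/√493 ≈ -0.1351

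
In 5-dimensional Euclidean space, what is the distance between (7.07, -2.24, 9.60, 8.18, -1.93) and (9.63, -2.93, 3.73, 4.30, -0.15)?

√(Σ(x_i - y_i)²) = √((7.07 - 9.63)² + (-2.24 - (-2.93))² + (9.6 - 3.73)² + (8.18 - 4.3)² + (-1.93 - (-0.15))²)
= √((-2.56)² + 0.69² + 5.87² + 3.88² + (-1.78)²) = √(6.5536 + 0.4761 + 34.4569 + 15.0544 + 3.1684) = √59.7094 ≈ 7.7272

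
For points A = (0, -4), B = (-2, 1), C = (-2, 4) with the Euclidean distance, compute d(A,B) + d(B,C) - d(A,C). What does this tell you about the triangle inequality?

d(A,B) = √(2² + 5²) = √29 ≈ 5.3852, d(B,C) = √(0² + 3²) = √9 = 3, d(A,C) = √(2² + 8²) = √68 ≈ 8.2462.
d(A,B) + d(B,C) - d(A,C) = 5.3852 + 3 - 8.2462 = 8.3852 - 8.2462 = 0.139 (to 4 decimal places). This is ≥ 0, so the triangle inequality holds for these points.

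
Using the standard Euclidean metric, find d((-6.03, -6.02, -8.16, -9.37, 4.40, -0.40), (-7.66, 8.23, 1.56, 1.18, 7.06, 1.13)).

√(Σ(x_i - y_i)²) = √((-6.03 - (-7.66))² + (-6.02 - 8.23)² + (-8.16 - 1.56)² + (-9.37 - 1.18)² + (4.4 - 7.06)² + (-0.4 - 1.13)²)
= √(1.63² + (-14.25)² + (-9.72)² + (-10.55)² + (-2.66)² + (-1.53)²) = √(2.6569 + 203.0625 + 94.4784 + 111.3025 + 7.0756 + 2.3409) = √420.9168 ≈ 20.5163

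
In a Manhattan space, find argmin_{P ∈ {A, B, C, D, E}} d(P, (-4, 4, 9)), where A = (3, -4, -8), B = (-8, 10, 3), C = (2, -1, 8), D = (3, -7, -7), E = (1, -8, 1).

Distances: d(A) = 32, d(B) = 16, d(C) = 12, d(D) = 34, d(E) = 25. Nearest: C = (2, -1, 8) with distance 12.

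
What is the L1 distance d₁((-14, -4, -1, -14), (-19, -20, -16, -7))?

Σ|x_i - y_i| = |-14 - (-19)| + |-4 - (-20)| + |-1 - (-16)| + |-14 - (-7)| = 5 + 16 + 15 + 7 = 43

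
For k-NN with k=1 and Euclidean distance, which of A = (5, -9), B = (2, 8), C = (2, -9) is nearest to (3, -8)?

Distances: d(A) ≈ 2.2361, d(B) ≈ 16.0312, d(C) ≈ 1.4142. Nearest: C = (2, -9) with distance 1.4142.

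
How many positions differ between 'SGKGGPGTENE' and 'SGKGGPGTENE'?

Differing positions: none. Hamming distance = 0.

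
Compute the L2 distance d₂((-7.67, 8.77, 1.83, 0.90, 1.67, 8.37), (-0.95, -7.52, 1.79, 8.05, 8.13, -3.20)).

√(Σ(x_i - y_i)²) = √((-7.67 - (-0.95))² + (8.77 - (-7.52))² + (1.83 - 1.79)² + (0.9 - 8.05)² + (1.67 - 8.13)² + (8.37 - (-3.2))²)
= √((-6.72)² + 16.29² + 0.04² + (-7.15)² + (-6.46)² + 11.57²) = √(45.1584 + 265.3641 + 0.0016 + 51.1225 + 41.7316 + 133.8649) = √537.2431 ≈ 23.1785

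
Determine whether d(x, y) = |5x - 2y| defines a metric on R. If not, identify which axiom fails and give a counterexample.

No. d fails symmetry: d(6, 4) = |5·6 - 2·4| = |22| = 22, but d(4, 6) = |5·4 - 2·6| = |8| = 8. Since 22 ≠ 8, d(x,y) ≠ d(y,x) in general.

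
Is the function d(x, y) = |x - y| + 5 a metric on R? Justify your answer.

No. d fails identity of indiscernibles (specifically d(x,x) = 0): d(-2, -2) = |-2 - (-2)| + 5 = 0 + 5 = 5 ≠ 0.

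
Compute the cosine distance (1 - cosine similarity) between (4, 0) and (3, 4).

With u = (4, 0), v = (3, 4):
u·v = 4·3 + 0·4 = 12 + 0 = 12.
|u| = √(4² + 0²) = √16, |v| = √(3² + 4²) = √25, so |u||v| = √(16·25) = √400 = 20.
cos θ = (u·v)/(|u||v|) = 12/20 = 0.6
Cosine distance = 1 - cos θ = 1 - 0.6 = 0.4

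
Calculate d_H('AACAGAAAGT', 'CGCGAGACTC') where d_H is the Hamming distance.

Differing positions: 1, 2, 4, 5, 6, 8, 9, 10. Hamming distance = 8.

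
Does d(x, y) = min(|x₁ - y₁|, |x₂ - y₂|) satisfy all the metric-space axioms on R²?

No. d fails identity of indiscernibles: take x = (2, 0) and y = (2, 2). Then d(x,y) = min(|2 - 2|, |0 - 2|) = min(0, 2) = 0, yet x ≠ y.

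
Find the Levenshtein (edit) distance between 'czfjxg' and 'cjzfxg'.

Let D[i][j] be the edit distance between the first i characters of 'czfjxg' and the first j characters of 'cjzfxg', with D[i][0] = i, D[0][j] = j, and D[i][j] = D[i-1][j-1] if the characters match, else 1 + min(D[i-1][j], D[i][j-1], D[i-1][j-1]). Filling the table (rows: prefixes of 'czfjxg', columns: prefixes of 'cjzfxg'):
     ε  c  j  z  f  x  g
  ε  0  1  2  3  4  5  6
  c  1  0  1  2  3  4  5
  z  2  1  1  1  2  3  4
  f  3  2  2  2  1  2  3
  j  4  3  2  3  2  2  3
  x  5  4  3  3  3  2  3
  g  6  5  4  4  4  3  2
The bottom-right entry gives D[6][6] = 2, so no sequence of fewer than 2 edits works. Backtracking through the table gives one optimal edit sequence (2 edits):
  czfjxg → cjzfjxg (ins j @2)
  cjzfjxg → cjzfxg (del j @5)
Edit distance = 2.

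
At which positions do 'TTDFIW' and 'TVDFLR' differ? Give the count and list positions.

Differing positions: 2, 5, 6. Hamming distance = 3.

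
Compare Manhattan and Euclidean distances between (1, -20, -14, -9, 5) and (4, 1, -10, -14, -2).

L1 = |1 - 4| + |-20 - 1| + |-14 - (-10)| + |-9 - (-14)| + |5 - (-2)| = 3 + 21 + 4 + 5 + 7 = 40
L2 = √(3² + 21² + 4² + 5² + 7²) = √540 ≈ 23.2379
L1 ≥ L2 always (equality iff movement is along one axis); L1 > L2 here.
Ratio L1/L2 = 40/√540 ≈ 1.7213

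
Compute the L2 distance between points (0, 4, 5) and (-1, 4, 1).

(Σ|x_i - y_i|^2)^(1/2) = (|0 - (-1)|^2 + |4 - 4|^2 + |5 - 1|^2)^(1/2)
= (1^2 + 0^2 + 4^2)^(1/2) = (1 + 0 + 16)^(1/2) = (17)^(1/2) ≈ 4.1231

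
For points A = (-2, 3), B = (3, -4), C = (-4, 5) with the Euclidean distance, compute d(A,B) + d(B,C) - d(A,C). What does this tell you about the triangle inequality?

d(A,B) = √(5² + 7²) = √74 ≈ 8.6023, d(B,C) = √(7² + 9²) = √130 ≈ 11.4018, d(A,C) = √(2² + 2²) = √8 ≈ 2.8284.
d(A,B) + d(B,C) - d(A,C) = 8.6023 + 11.4018 - 2.8284 = 20.0041 - 2.8284 = 17.1757 (to 4 decimal places). This is ≥ 0, so the triangle inequality holds for these points.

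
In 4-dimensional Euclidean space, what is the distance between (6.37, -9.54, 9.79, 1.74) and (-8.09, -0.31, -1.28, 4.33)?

√(Σ(x_i - y_i)²) = √((6.37 - (-8.09))² + (-9.54 - (-0.31))² + (9.79 - (-1.28))² + (1.74 - 4.33)²)
= √(14.46² + (-9.23)² + 11.07² + (-2.59)²) = √(209.0916 + 85.1929 + 122.5449 + 6.7081) = √423.5375 ≈ 20.58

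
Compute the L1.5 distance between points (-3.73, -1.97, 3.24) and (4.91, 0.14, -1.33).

(Σ|x_i - y_i|^1.5)^(1/1.5) = (|-3.73 - 4.91|^1.5 + |-1.97 - 0.14|^1.5 + |3.24 - (-1.33)|^1.5)^(1/1.5)
= (8.64^1.5 + 2.11^1.5 + 4.57^1.5)^(1/1.5) ≈ (25.3963 + 3.065 + 9.7695)^(1/1.5) = (38.2308)^(1/1.5) ≈ 11.3486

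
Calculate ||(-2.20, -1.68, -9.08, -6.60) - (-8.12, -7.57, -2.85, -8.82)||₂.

√(Σ(x_i - y_i)²) = √((-2.2 - (-8.12))² + (-1.68 - (-7.57))² + (-9.08 - (-2.85))² + (-6.6 - (-8.82))²)
= √(5.92² + 5.89² + (-6.23)² + 2.22²) = √(35.0464 + 34.6921 + 38.8129 + 4.9284) = √113.4798 ≈ 10.6527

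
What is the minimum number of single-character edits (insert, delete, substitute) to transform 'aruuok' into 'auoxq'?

Let D[i][j] be the edit distance between the first i characters of 'aruuok' and the first j characters of 'auoxq', with D[i][0] = i, D[0][j] = j, and D[i][j] = D[i-1][j-1] if the characters match, else 1 + min(D[i-1][j], D[i][j-1], D[i-1][j-1]). Filling the table (rows: prefixes of 'aruuok', columns: prefixes of 'auoxq'):
     ε  a  u  o  x  q
  ε  0  1  2  3  4  5
  a  1  0  1  2  3  4
  r  2  1  1  2  3  4
  u  3  2  1  2  3  4
  u  4  3  2  2  3  4
  o  5  4  3  2  3  4
  k  6  5  4  3  3  4
The bottom-right entry gives D[6][5] = 4, so no sequence of fewer than 4 edits works. Backtracking through the table gives one optimal edit sequence (4 edits):
  aruuok → auuok (del r @2)
  auuok → auook (sub u→o @3)
  auook → auoxk (sub o→x @4)
  auoxk → auoxq (sub k→q @5)
Edit distance = 4.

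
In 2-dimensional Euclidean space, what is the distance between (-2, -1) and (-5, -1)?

√(Σ(x_i - y_i)²) = √((-2 - (-5))² + (-1 - (-1))²)
= √(3² + 0²) = √(9 + 0) = √9 = 3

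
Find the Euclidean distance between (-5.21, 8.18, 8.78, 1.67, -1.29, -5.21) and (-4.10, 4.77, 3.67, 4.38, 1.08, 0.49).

√(Σ(x_i - y_i)²) = √((-5.21 - (-4.1))² + (8.18 - 4.77)² + (8.78 - 3.67)² + (1.67 - 4.38)² + (-1.29 - 1.08)² + (-5.21 - 0.49)²)
= √((-1.11)² + 3.41² + 5.11² + (-2.71)² + (-2.37)² + (-5.7)²) = √(1.2321 + 11.6281 + 26.1121 + 7.3441 + 5.6169 + 32.49) = √84.4233 ≈ 9.1882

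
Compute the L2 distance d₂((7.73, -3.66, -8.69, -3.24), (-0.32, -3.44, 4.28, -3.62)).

√(Σ(x_i - y_i)²) = √((7.73 - (-0.32))² + (-3.66 - (-3.44))² + (-8.69 - 4.28)² + (-3.24 - (-3.62))²)
= √(8.05² + (-0.22)² + (-12.97)² + 0.38²) = √(64.8025 + 0.0484 + 168.2209 + 0.1444) = √233.2162 ≈ 15.2714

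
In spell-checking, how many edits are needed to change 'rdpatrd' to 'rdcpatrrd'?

Let D[i][j] be the edit distance between the first i characters of 'rdpatrd' and the first j characters of 'rdcpatrrd', with D[i][0] = i, D[0][j] = j, and D[i][j] = D[i-1][j-1] if the characters match, else 1 + min(D[i-1][j], D[i][j-1], D[i-1][j-1]). Filling the table (rows: prefixes of 'rdpatrd', columns: prefixes of 'rdcpatrrd'):
     ε  r  d  c  p  a  t  r  r  d
  ε  0  1  2  3  4  5  6  7  8  9
  r  1  0  1  2  3  4  5  6  7  8
  d  2  1  0  1  2  3  4  5  6  7
  p  3  2  1  1  1  2  3  4  5  6
  a  4  3  2  2  2  1  2  3  4  5
  t  5  4  3  3  3  2  1  2  3  4
  r  6  5  4  4  4  3  2  1  2  3
  d  7  6  5  5  5  4  3  2  2  2
The bottom-right entry gives D[7][9] = 2, so no sequence of fewer than 2 edits works. Backtracking through the table gives one optimal edit sequence (2 edits):
  rdpatrd → rdcpatrd (ins c @3)
  rdcpatrd → rdcpatrrd (ins r @7)
Edit distance = 2.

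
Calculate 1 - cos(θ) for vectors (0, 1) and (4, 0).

With u = (0, 1), v = (4, 0):
u·v = 0·4 + 1·0 = 0 + 0 = 0.
|u| = √(0² + 1²) = √1, |v| = √(4² + 0²) = √16, so |u||v| = √(1·16) = √16 = 4.
cos θ = (u·v)/(|u||v|) = 0/4 = 0
Cosine distance = 1 - cos θ = 1 - 0 = 1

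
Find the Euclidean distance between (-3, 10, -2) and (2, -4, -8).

√(Σ(x_i - y_i)²) = √((-3 - 2)² + (10 - (-4))² + (-2 - (-8))²)
= √((-5)² + 14² + 6²) = √(25 + 196 + 36) = √257 ≈ 16.0312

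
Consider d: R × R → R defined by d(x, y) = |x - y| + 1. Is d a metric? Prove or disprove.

No. d fails identity of indiscernibles (specifically d(x,x) = 0): d(-3, -3) = |-3 - (-3)| + 1 = 0 + 1 = 1 ≠ 0.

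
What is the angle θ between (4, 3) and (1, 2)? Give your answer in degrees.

With u = (4, 3), v = (1, 2):
u·v = 4·1 + 3·2 = 4 + 6 = 10.
|u| = √(4² + 3²) = √25, |v| = √(1² + 2²) = √5, so |u||v| = √(25·5) = √125.
cos θ = (u·v)/(|u||v|) = 10/√125 ≈ 0.894427
θ = arccos(0.894427) ≈ 26.57°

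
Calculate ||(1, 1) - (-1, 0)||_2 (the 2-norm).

(Σ|x_i - y_i|^2)^(1/2) = (|1 - (-1)|^2 + |1 - 0|^2)^(1/2)
= (2^2 + 1^2)^(1/2) = (4 + 1)^(1/2) = (5)^(1/2) ≈ 2.2361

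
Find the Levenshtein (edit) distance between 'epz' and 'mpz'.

Let D[i][j] be the edit distance between the first i characters of 'epz' and the first j characters of 'mpz', with D[i][0] = i, D[0][j] = j, and D[i][j] = D[i-1][j-1] if the characters match, else 1 + min(D[i-1][j], D[i][j-1], D[i-1][j-1]). Filling the table (rows: prefixes of 'epz', columns: prefixes of 'mpz'):
     ε  m  p  z
  ε  0  1  2  3
  e  1  1  2  3
  p  2  2  1  2
  z  3  3  2  1
The bottom-right entry gives D[3][3] = 1, so no sequence of fewer than 1 edit works. Backtracking through the table gives one optimal edit sequence (1 edit):
  epz → mpz (sub e→m @1)
Edit distance = 1.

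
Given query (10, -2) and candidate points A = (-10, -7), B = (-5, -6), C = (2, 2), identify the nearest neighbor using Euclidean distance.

Distances: d(A) ≈ 20.6155, d(B) ≈ 15.5242, d(C) ≈ 8.9443. Nearest: C = (2, 2) with distance 8.9443.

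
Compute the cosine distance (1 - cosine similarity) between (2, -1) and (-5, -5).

With u = (2, -1), v = (-5, -5):
u·v = 2·(-5) + (-1)·(-5) = (-10) + 5 = -5.
|u| = √(2² + (-1)²) = √5, |v| = √((-5)² + (-5)²) = √50, so |u||v| = √(5·50) = √250.
cos θ = (u·v)/(|u||v|) = -5/√250 ≈ -0.3162
Cosine distance = 1 - cos θ ≈ 1 - (-0.3162) = 1.3162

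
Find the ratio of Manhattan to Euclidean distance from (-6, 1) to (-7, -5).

L1 = |-6 - (-7)| + |1 - (-5)| = 1 + 6 = 7
L2 = √(1² + 6²) = √37 ≈ 6.0828
L1 ≥ L2 always (equality iff movement is along one axis); L1 > L2 here.
Ratio L1/L2 = 7/√37 ≈ 1.1508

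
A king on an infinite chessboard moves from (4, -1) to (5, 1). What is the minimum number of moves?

max(|x_i - y_i|) = max(|4 - 5|, |-1 - 1|) = max(1, 2) = 2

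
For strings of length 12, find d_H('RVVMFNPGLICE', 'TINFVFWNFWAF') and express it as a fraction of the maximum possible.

Differing positions: 1, 2, 3, 4, 5, 6, 7, 8, 9, 10, 11, 12. Hamming distance = 12. The maximum possible Hamming distance for length-12 strings is 12, so d_H/12 = 12/12 = 1.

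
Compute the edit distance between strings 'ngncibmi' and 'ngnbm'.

Let D[i][j] be the edit distance between the first i characters of 'ngncibmi' and the first j characters of 'ngnbm', with D[i][0] = i, D[0][j] = j, and D[i][j] = D[i-1][j-1] if the characters match, else 1 + min(D[i-1][j], D[i][j-1], D[i-1][j-1]). Filling the table (rows: prefixes of 'ngncibmi', columns: prefixes of 'ngnbm'):
     ε  n  g  n  b  m
  ε  0  1  2  3  4  5
  n  1  0  1  2  3  4
  g  2  1  0  1  2  3
  n  3  2  1  0  1  2
  c  4  3  2  1  1  2
  i  5  4  3  2  2  2
  b  6  5  4  3  2  3
  m  7  6  5  4  3  2
  i  8  7  6  5  4  3
The bottom-right entry gives D[8][5] = 3, so no sequence of fewer than 3 edits works. Backtracking through the table gives one optimal edit sequence (3 edits):
  ngncibmi → ngnibmi (del c @4)
  ngnibmi → ngnbmi (del i @4)
  ngnbmi → ngnbm (del i @6)
Edit distance = 3.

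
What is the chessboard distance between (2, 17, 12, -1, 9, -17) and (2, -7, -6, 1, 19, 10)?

max(|x_i - y_i|) = max(|2 - 2|, |17 - (-7)|, |12 - (-6)|, |-1 - 1|, |9 - 19|, |-17 - 10|) = max(0, 24, 18, 2, 10, 27) = 27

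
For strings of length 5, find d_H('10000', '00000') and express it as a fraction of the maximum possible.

Differing positions: 1. Hamming distance = 1. The maximum possible Hamming distance for length-5 strings is 5, so d_H/5 = 1/5 = 0.2.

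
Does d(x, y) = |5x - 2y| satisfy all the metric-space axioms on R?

No. d fails symmetry: d(8, 6) = |5·8 - 2·6| = |28| = 28, but d(6, 8) = |5·6 - 2·8| = |14| = 14. Since 28 ≠ 14, d(x,y) ≠ d(y,x) in general.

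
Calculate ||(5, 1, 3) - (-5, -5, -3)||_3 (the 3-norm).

(Σ|x_i - y_i|^3)^(1/3) = (|5 - (-5)|^3 + |1 - (-5)|^3 + |3 - (-3)|^3)^(1/3)
= (10^3 + 6^3 + 6^3)^(1/3) = (1000 + 216 + 216)^(1/3) = (1432)^(1/3) ≈ 11.2715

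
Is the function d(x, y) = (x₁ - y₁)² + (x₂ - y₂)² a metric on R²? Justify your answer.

No. The squared Euclidean distance fails the triangle inequality. Counterexample: x = (0, 0), y = (1, 3), z = (2, 6). d(x,z) = 2² + 6² = 40, but d(x,y) + d(y,z) = (1² + 3²) + (1² + 3²) = 10 + 10 = 20. Since 40 > 20, the triangle inequality is violated. (Note: √d, the ordinary Euclidean distance, IS a metric.)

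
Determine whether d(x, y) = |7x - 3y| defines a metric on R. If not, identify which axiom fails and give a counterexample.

No. d fails symmetry: d(1, 3) = |7·1 - 3·3| = |-2| = 2, but d(3, 1) = |7·3 - 3·1| = |18| = 18. Since 2 ≠ 18, d(x,y) ≠ d(y,x) in general.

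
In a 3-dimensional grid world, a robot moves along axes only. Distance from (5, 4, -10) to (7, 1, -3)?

Σ|x_i - y_i| = |5 - 7| + |4 - 1| + |-10 - (-3)| = 2 + 3 + 7 = 12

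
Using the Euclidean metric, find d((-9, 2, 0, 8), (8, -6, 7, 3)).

√(Σ(x_i - y_i)²) = √((-9 - 8)² + (2 - (-6))² + (0 - 7)² + (8 - 3)²)
= √((-17)² + 8² + (-7)² + 5²) = √(289 + 64 + 49 + 25) = √427 ≈ 20.664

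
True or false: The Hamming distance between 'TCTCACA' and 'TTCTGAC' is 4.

Differing positions: 2, 3, 4, 5, 6, 7. Hamming distance = 6, so the claim that d_H = 4 is false.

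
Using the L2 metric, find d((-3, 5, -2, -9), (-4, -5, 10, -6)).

√(Σ(x_i - y_i)²) = √((-3 - (-4))² + (5 - (-5))² + (-2 - 10)² + (-9 - (-6))²)
= √(1² + 10² + (-12)² + (-3)²) = √(1 + 100 + 144 + 9) = √254 ≈ 15.9374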